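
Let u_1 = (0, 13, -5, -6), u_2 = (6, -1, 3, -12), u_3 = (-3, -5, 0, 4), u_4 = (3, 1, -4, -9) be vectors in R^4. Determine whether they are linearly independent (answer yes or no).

Form the matrix with these vectors as rows and row reduce.
Swap R1 ↔ R2
R3 ← R3 + (1/2)·R1: [0, -11/2, 3/2, -2]
R4 ← R4 − (1/2)·R1: [0, 3/2, -11/2, -3]
R3 ← R3 + (11/26)·R2: [0, 0, -8/13, -59/13]
R4 ← R4 − (3/26)·R2: [0, 0, -64/13, -30/13]
R4 ← R4 − (8)·R3: [0, 0, 0, 34]
4 nonzero rows, so the 4 vectors span a space of dimension 4.
Since 4 = 4, the vectors are linearly independent.

yes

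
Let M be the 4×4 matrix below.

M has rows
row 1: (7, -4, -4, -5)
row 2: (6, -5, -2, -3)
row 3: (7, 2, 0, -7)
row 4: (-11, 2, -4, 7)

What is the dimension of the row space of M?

Row reduce to echelon form.
R2 ← R2 − (6/7)·R1: [0, -11/7, 10/7, 9/7]
R3 ← R3 − R1: [0, 6, 4, -2]
R4 ← R4 + (11/7)·R1: [0, -30/7, -72/7, -6/7]
R3 ← R3 + (42/11)·R2: [0, 0, 104/11, 32/11]
R4 ← R4 − (30/11)·R2: [0, 0, -156/11, -48/11]
R4 ← R4 + (3/2)·R3: [0, 0, 0, 0]
Echelon form has 3 nonzero rows, so rank(M) = 3.
The row space has dimension equal to the rank: 3.

3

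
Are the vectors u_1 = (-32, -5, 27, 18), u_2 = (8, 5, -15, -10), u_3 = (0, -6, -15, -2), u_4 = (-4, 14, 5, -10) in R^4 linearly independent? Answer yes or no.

yes

Form the matrix with these vectors as rows and row reduce.
R2 ← R2 + (1/4)·R1: [0, 15/4, -33/4, -11/2]
R4 ← R4 − (1/8)·R1: [0, 117/8, 13/8, -49/4]
R3 ← R3 + (8/5)·R2: [0, 0, -141/5, -54/5]
R4 ← R4 − (39/10)·R2: [0, 0, 169/5, 46/5]
R4 ← R4 + (169/141)·R3: [0, 0, 0, -176/47]
4 nonzero rows, so the 4 vectors span a space of dimension 4.
Since 4 = 4, the vectors are linearly independent.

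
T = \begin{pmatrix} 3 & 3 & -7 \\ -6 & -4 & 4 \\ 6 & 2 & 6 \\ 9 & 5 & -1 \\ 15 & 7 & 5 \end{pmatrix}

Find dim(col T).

2

Row reduce to echelon form.
R2 ← R2 + (2)·R1: [0, 2, -10]
R3 ← R3 − (2)·R1: [0, -4, 20]
R4 ← R4 − (3)·R1: [0, -4, 20]
R5 ← R5 − (5)·R1: [0, -8, 40]
R3 ← R3 + (2)·R2: [0, 0, 0]
R4 ← R4 + (2)·R2: [0, 0, 0]
R5 ← R5 + (4)·R2: [0, 0, 0]
Echelon form has 2 nonzero rows, so rank(T) = 2.
The column space has dimension equal to the rank: 2.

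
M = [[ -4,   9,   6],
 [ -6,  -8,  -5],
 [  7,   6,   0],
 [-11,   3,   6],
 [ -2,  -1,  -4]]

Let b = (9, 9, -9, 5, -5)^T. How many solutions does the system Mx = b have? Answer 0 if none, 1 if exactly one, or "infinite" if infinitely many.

Row reduce the augmented matrix [M | b].
R2 ← R2 − (3/2)·R1: [0, -43/2, -14, -9/2]
R3 ← R3 + (7/4)·R1: [0, 87/4, 21/2, 27/4]
R4 ← R4 − (11/4)·R1: [0, -87/4, -21/2, -79/4]
R5 ← R5 − (1/2)·R1: [0, -11/2, -7, -19/2]
R3 ← R3 + (87/86)·R2: [0, 0, -315/86, 189/86]
R4 ← R4 − (87/86)·R2: [0, 0, 315/86, -1307/86]
R5 ← R5 − (11/43)·R2: [0, 0, -147/43, -359/43]
R4 ← R4 + R3: [0, 0, 0, -13]
R5 ← R5 − (14/15)·R3: [0, 0, 0, -52/5]
R5 ← R5 − (4/5)·R4: [0, 0, 0, 0]
The echelon form has 4 nonzero rows; the last pivot sits in the augmented column, so rank(M) = 3 but rank([M|b]) = 4.
Since the ranks differ, the system is inconsistent.
It has no solutions.

0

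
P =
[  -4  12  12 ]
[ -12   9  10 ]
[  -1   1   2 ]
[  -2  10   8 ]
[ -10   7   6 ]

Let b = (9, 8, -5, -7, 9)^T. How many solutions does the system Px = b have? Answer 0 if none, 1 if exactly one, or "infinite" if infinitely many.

0

Row reduce the augmented matrix [P | b].
R2 ← R2 − (3)·R1: [0, -27, -26, -19]
R3 ← R3 − (1/4)·R1: [0, -2, -1, -29/4]
R4 ← R4 − (1/2)·R1: [0, 4, 2, -23/2]
R5 ← R5 − (5/2)·R1: [0, -23, -24, -27/2]
R3 ← R3 − (2/27)·R2: [0, 0, 25/27, -631/108]
R4 ← R4 + (4/27)·R2: [0, 0, -50/27, -773/54]
R5 ← R5 − (23/27)·R2: [0, 0, -50/27, 145/54]
R4 ← R4 + (2)·R3: [0, 0, 0, -26]
R5 ← R5 + (2)·R3: [0, 0, 0, -9]
R5 ← R5 − (9/26)·R4: [0, 0, 0, 0]
The echelon form has 4 nonzero rows; the last pivot sits in the augmented column, so rank(P) = 3 but rank([P|b]) = 4.
Since the ranks differ, the system is inconsistent.
It has no solutions.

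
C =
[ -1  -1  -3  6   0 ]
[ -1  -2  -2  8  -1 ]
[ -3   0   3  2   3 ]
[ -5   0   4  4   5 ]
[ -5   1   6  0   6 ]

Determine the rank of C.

3

Row reduce to echelon form.
R2 ← R2 − R1: [0, -1, 1, 2, -1]
R3 ← R3 − (3)·R1: [0, 3, 12, -16, 3]
R4 ← R4 − (5)·R1: [0, 5, 19, -26, 5]
R5 ← R5 − (5)·R1: [0, 6, 21, -30, 6]
R3 ← R3 + (3)·R2: [0, 0, 15, -10, 0]
R4 ← R4 + (5)·R2: [0, 0, 24, -16, 0]
R5 ← R5 + (6)·R2: [0, 0, 27, -18, 0]
R4 ← R4 − (8/5)·R3: [0, 0, 0, 0, 0]
R5 ← R5 − (9/5)·R3: [0, 0, 0, 0, 0]
Echelon form has 3 nonzero rows, so rank(C) = 3.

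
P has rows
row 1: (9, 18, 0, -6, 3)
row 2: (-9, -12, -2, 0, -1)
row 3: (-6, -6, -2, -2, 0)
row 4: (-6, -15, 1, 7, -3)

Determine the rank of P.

Row reduce to echelon form.
R2 ← R2 + R1: [0, 6, -2, -6, 2]
R3 ← R3 + (2/3)·R1: [0, 6, -2, -6, 2]
R4 ← R4 + (2/3)·R1: [0, -3, 1, 3, -1]
R3 ← R3 − R2: [0, 0, 0, 0, 0]
R4 ← R4 + (1/2)·R2: [0, 0, 0, 0, 0]
Echelon form has 2 nonzero rows, so rank(P) = 2.

2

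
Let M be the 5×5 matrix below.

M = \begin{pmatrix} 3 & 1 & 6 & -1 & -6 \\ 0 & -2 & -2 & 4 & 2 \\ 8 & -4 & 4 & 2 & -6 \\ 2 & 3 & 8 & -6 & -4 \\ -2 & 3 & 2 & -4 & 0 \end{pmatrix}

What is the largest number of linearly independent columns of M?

Row reduce to echelon form.
R3 ← R3 − (8/3)·R1: [0, -20/3, -12, 14/3, 10]
R4 ← R4 − (2/3)·R1: [0, 7/3, 4, -16/3, 0]
R5 ← R5 + (2/3)·R1: [0, 11/3, 6, -14/3, -4]
R3 ← R3 − (10/3)·R2: [0, 0, -16/3, -26/3, 10/3]
R4 ← R4 + (7/6)·R2: [0, 0, 5/3, -2/3, 7/3]
R5 ← R5 + (11/6)·R2: [0, 0, 7/3, 8/3, -1/3]
R4 ← R4 + (5/16)·R3: [0, 0, 0, -27/8, 27/8]
R5 ← R5 + (7/16)·R3: [0, 0, 0, -9/8, 9/8]
R5 ← R5 − (1/3)·R4: [0, 0, 0, 0, 0]
Echelon form has 4 nonzero rows, so rank(M) = 4.
The rank gives the maximum number of linearly independent columns: 4.

4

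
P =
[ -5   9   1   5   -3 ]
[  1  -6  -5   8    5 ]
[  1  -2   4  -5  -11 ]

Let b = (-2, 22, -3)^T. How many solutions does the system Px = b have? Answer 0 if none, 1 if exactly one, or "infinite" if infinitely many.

Row reduce the augmented matrix [P | b].
R2 ← R2 + (1/5)·R1: [0, -21/5, -24/5, 9, 22/5, 108/5]
R3 ← R3 + (1/5)·R1: [0, -1/5, 21/5, -4, -58/5, -17/5]
R3 ← R3 − (1/21)·R2: [0, 0, 31/7, -31/7, -248/21, -31/7]
The echelon form has 3 nonzero rows, and every pivot lies in the first 5 columns, so rank(P) = rank([P|b]) = 3.
The system is consistent.
rank = 3 < 5 unknowns, so there are infinitely many solutions.

infinite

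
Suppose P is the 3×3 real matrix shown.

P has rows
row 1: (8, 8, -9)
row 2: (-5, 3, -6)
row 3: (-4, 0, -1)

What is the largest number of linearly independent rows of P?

Row reduce to echelon form.
R2 ← R2 + (5/8)·R1: [0, 8, -93/8]
R3 ← R3 + (1/2)·R1: [0, 4, -11/2]
R3 ← R3 − (1/2)·R2: [0, 0, 5/16]
Echelon form has 3 nonzero rows, so rank(P) = 3.
The rank gives the maximum number of linearly independent rows: 3.

3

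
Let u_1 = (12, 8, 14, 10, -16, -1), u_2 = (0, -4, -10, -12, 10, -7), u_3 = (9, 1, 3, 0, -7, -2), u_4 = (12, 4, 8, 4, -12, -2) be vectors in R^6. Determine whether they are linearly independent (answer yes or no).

no

Form the matrix with these vectors as rows and row reduce.
R3 ← R3 − (3/4)·R1: [0, -5, -15/2, -15/2, 5, -5/4]
R4 ← R4 − R1: [0, -4, -6, -6, 4, -1]
R3 ← R3 − (5/4)·R2: [0, 0, 5, 15/2, -15/2, 15/2]
R4 ← R4 − R2: [0, 0, 4, 6, -6, 6]
R4 ← R4 − (4/5)·R3: [0, 0, 0, 0, 0, 0]
3 nonzero rows, so the 4 vectors span a space of dimension 3.
Since 3 < 4, the vectors are linearly dependent.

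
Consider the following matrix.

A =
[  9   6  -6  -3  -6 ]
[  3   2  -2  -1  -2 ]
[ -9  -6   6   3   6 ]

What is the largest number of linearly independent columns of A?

1

Row reduce to echelon form.
R2 ← R2 − (1/3)·R1: [0, 0, 0, 0, 0]
R3 ← R3 + R1: [0, 0, 0, 0, 0]
Echelon form has 1 nonzero row, so rank(A) = 1.
The rank gives the maximum number of linearly independent columns: 1.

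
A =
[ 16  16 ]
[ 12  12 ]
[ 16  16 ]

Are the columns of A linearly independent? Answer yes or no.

Row reduce A to echelon form.
R2 ← R2 − (3/4)·R1: [0, 0]
R3 ← R3 − R1: [0, 0]
1 pivot among 2 columns.
Only 1 < 2 pivot columns, so the columns are linearly dependent.

no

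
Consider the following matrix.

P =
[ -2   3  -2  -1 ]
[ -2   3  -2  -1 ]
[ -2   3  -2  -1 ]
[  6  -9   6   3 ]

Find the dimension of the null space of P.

3

Row reduce to echelon form.
R2 ← R2 − R1: [0, 0, 0, 0]
R3 ← R3 − R1: [0, 0, 0, 0]
R4 ← R4 + (3)·R1: [0, 0, 0, 0]
1 nonzero row, so rank(P) = 1.
P has 4 columns; by rank–nullity, nullity = 4 − 1 = 3.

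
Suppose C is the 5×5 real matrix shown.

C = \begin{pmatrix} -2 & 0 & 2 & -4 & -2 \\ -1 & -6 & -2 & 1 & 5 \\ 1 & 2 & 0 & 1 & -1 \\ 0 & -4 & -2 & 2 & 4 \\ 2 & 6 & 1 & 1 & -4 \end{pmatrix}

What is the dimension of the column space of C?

Row reduce to echelon form.
R2 ← R2 − (1/2)·R1: [0, -6, -3, 3, 6]
R3 ← R3 + (1/2)·R1: [0, 2, 1, -1, -2]
R5 ← R5 + R1: [0, 6, 3, -3, -6]
R3 ← R3 + (1/3)·R2: [0, 0, 0, 0, 0]
R4 ← R4 − (2/3)·R2: [0, 0, 0, 0, 0]
R5 ← R5 + R2: [0, 0, 0, 0, 0]
Echelon form has 2 nonzero rows, so rank(C) = 2.
The column space has dimension equal to the rank: 2.

2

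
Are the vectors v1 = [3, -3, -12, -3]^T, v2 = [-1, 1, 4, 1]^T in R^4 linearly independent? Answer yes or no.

Form the matrix with these vectors as rows and row reduce.
R2 ← R2 + (1/3)·R1: [0, 0, 0, 0]
1 nonzero row, so the 2 vectors span a space of dimension 1.
Since 1 < 2, the vectors are linearly dependent.

no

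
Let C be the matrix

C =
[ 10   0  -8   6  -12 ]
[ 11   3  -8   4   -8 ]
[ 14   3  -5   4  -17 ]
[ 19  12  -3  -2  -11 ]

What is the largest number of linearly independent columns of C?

Row reduce to echelon form.
R2 ← R2 − (11/10)·R1: [0, 3, 4/5, -13/5, 26/5]
R3 ← R3 − (7/5)·R1: [0, 3, 31/5, -22/5, -1/5]
R4 ← R4 − (19/10)·R1: [0, 12, 61/5, -67/5, 59/5]
R3 ← R3 − R2: [0, 0, 27/5, -9/5, -27/5]
R4 ← R4 − (4)·R2: [0, 0, 9, -3, -9]
R4 ← R4 − (5/3)·R3: [0, 0, 0, 0, 0]
Echelon form has 3 nonzero rows, so rank(C) = 3.
The rank gives the maximum number of linearly independent columns: 3.

3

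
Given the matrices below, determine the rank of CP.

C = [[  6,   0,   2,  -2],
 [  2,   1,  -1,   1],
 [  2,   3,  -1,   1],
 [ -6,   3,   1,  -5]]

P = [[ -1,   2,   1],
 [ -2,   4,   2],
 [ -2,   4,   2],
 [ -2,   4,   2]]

1

First compute CP:
[[ -6,  12,   6],
 [ -4,   8,   4],
 [ -8,  16,   8],
 [  8, -16,  -8]]
Now row reduce the product.
R2 ← R2 − (2/3)·R1: [0, 0, 0]
R3 ← R3 − (4/3)·R1: [0, 0, 0]
R4 ← R4 + (4/3)·R1: [0, 0, 0]
1 nonzero row, so rank(CP) = 1.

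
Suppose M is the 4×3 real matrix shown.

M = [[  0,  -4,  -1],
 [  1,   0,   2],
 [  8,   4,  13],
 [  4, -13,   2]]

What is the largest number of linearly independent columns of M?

Row reduce to echelon form.
Swap R1 ↔ R2
R3 ← R3 − (8)·R1: [0, 4, -3]
R4 ← R4 − (4)·R1: [0, -13, -6]
R3 ← R3 + R2: [0, 0, -4]
R4 ← R4 − (13/4)·R2: [0, 0, -11/4]
R4 ← R4 − (11/16)·R3: [0, 0, 0]
Echelon form has 3 nonzero rows, so rank(M) = 3.
The rank gives the maximum number of linearly independent columns: 3.

3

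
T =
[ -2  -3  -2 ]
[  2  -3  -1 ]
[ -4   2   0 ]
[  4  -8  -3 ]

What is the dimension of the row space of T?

Row reduce to echelon form.
R2 ← R2 + R1: [0, -6, -3]
R3 ← R3 − (2)·R1: [0, 8, 4]
R4 ← R4 + (2)·R1: [0, -14, -7]
R3 ← R3 + (4/3)·R2: [0, 0, 0]
R4 ← R4 − (7/3)·R2: [0, 0, 0]
Echelon form has 2 nonzero rows, so rank(T) = 2.
The row space has dimension equal to the rank: 2.

2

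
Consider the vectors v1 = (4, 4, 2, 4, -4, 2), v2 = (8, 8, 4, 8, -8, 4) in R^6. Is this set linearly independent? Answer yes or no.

no

Form the matrix with these vectors as rows and row reduce.
R2 ← R2 − (2)·R1: [0, 0, 0, 0, 0, 0]
1 nonzero row, so the 2 vectors span a space of dimension 1.
Since 1 < 2, the vectors are linearly dependent.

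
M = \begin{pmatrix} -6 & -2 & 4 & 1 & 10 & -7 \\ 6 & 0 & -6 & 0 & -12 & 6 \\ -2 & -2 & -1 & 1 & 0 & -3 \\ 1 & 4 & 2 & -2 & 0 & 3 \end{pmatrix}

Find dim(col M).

Row reduce to echelon form.
R2 ← R2 + R1: [0, -2, -2, 1, -2, -1]
R3 ← R3 − (1/3)·R1: [0, -4/3, -7/3, 2/3, -10/3, -2/3]
R4 ← R4 + (1/6)·R1: [0, 11/3, 8/3, -11/6, 5/3, 11/6]
R3 ← R3 − (2/3)·R2: [0, 0, -1, 0, -2, 0]
R4 ← R4 + (11/6)·R2: [0, 0, -1, 0, -2, 0]
R4 ← R4 − R3: [0, 0, 0, 0, 0, 0]
Echelon form has 3 nonzero rows, so rank(M) = 3.
The column space has dimension equal to the rank: 3.

3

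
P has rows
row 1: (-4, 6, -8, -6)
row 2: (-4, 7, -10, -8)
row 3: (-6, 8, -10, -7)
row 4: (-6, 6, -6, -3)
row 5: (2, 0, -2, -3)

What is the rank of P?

Row reduce to echelon form.
R2 ← R2 − R1: [0, 1, -2, -2]
R3 ← R3 − (3/2)·R1: [0, -1, 2, 2]
R4 ← R4 − (3/2)·R1: [0, -3, 6, 6]
R5 ← R5 + (1/2)·R1: [0, 3, -6, -6]
R3 ← R3 + R2: [0, 0, 0, 0]
R4 ← R4 + (3)·R2: [0, 0, 0, 0]
R5 ← R5 − (3)·R2: [0, 0, 0, 0]
Echelon form has 2 nonzero rows, so rank(P) = 2.

2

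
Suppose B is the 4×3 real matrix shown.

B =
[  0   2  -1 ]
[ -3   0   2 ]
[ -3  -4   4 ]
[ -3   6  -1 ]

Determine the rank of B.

Row reduce to echelon form.
Swap R1 ↔ R2
R3 ← R3 − R1: [0, -4, 2]
R4 ← R4 − R1: [0, 6, -3]
R3 ← R3 + (2)·R2: [0, 0, 0]
R4 ← R4 − (3)·R2: [0, 0, 0]
Echelon form has 2 nonzero rows, so rank(B) = 2.

2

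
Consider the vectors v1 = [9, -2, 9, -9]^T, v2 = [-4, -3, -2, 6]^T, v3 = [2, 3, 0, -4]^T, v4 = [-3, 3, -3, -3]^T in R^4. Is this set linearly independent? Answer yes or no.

yes

Form the matrix with these vectors as rows and row reduce.
R2 ← R2 + (4/9)·R1: [0, -35/9, 2, 2]
R3 ← R3 − (2/9)·R1: [0, 31/9, -2, -2]
R4 ← R4 + (1/3)·R1: [0, 7/3, 0, -6]
R3 ← R3 + (31/35)·R2: [0, 0, -8/35, -8/35]
R4 ← R4 + (3/5)·R2: [0, 0, 6/5, -24/5]
R4 ← R4 + (21/4)·R3: [0, 0, 0, -6]
4 nonzero rows, so the 4 vectors span a space of dimension 4.
Since 4 = 4, the vectors are linearly independent.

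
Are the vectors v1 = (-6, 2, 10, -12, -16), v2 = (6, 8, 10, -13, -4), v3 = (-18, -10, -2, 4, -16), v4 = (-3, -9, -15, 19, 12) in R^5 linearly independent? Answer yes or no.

no

Form the matrix with these vectors as rows and row reduce.
R2 ← R2 + R1: [0, 10, 20, -25, -20]
R3 ← R3 − (3)·R1: [0, -16, -32, 40, 32]
R4 ← R4 − (1/2)·R1: [0, -10, -20, 25, 20]
R3 ← R3 + (8/5)·R2: [0, 0, 0, 0, 0]
R4 ← R4 + R2: [0, 0, 0, 0, 0]
2 nonzero rows, so the 4 vectors span a space of dimension 2.
Since 2 < 4, the vectors are linearly dependent.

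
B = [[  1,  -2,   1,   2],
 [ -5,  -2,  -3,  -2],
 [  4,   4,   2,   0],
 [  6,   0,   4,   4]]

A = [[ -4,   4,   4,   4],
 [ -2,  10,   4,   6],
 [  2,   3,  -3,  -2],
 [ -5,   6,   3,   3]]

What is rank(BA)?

First compute BA:
[[ -8,  -1,  -1,  -4],
 [ 28, -61, -25, -32],
 [-20,  62,  26,  36],
 [-36,  60,  24,  28]]
Now row reduce the product.
R2 ← R2 + (7/2)·R1: [0, -129/2, -57/2, -46]
R3 ← R3 − (5/2)·R1: [0, 129/2, 57/2, 46]
R4 ← R4 − (9/2)·R1: [0, 129/2, 57/2, 46]
R3 ← R3 + R2: [0, 0, 0, 0]
R4 ← R4 + R2: [0, 0, 0, 0]
2 nonzero rows, so rank(BA) = 2.

2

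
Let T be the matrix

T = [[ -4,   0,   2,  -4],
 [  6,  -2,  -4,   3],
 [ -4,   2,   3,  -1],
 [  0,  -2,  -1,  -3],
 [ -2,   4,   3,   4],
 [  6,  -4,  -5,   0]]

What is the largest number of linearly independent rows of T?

Row reduce to echelon form.
R2 ← R2 + (3/2)·R1: [0, -2, -1, -3]
R3 ← R3 − R1: [0, 2, 1, 3]
R5 ← R5 − (1/2)·R1: [0, 4, 2, 6]
R6 ← R6 + (3/2)·R1: [0, -4, -2, -6]
R3 ← R3 + R2: [0, 0, 0, 0]
R4 ← R4 − R2: [0, 0, 0, 0]
R5 ← R5 + (2)·R2: [0, 0, 0, 0]
R6 ← R6 − (2)·R2: [0, 0, 0, 0]
Echelon form has 2 nonzero rows, so rank(T) = 2.
The rank gives the maximum number of linearly independent rows: 2.

2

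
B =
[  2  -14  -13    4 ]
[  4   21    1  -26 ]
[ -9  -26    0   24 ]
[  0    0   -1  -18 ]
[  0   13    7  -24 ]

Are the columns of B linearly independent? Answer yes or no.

Row reduce B to echelon form.
R2 ← R2 − (2)·R1: [0, 49, 27, -34]
R3 ← R3 + (9/2)·R1: [0, -89, -117/2, 42]
R3 ← R3 + (89/49)·R2: [0, 0, -927/98, -968/49]
R5 ← R5 − (13/49)·R2: [0, 0, -8/49, -734/49]
R4 ← R4 − (98/927)·R3: [0, 0, 0, -14750/927]
R5 ← R5 − (16/927)·R3: [0, 0, 0, -13570/927]
R5 ← R5 − (23/25)·R4: [0, 0, 0, 0]
4 pivots among 4 columns.
Every column is a pivot column, so the columns are linearly independent.

yes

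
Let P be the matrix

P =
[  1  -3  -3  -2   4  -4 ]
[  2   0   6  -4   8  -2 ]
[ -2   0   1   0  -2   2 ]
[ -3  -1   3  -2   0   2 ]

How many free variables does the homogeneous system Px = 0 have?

Row reduce to echelon form.
R2 ← R2 − (2)·R1: [0, 6, 12, 0, 0, 6]
R3 ← R3 + (2)·R1: [0, -6, -5, -4, 6, -6]
R4 ← R4 + (3)·R1: [0, -10, -6, -8, 12, -10]
R3 ← R3 + R2: [0, 0, 7, -4, 6, 0]
R4 ← R4 + (5/3)·R2: [0, 0, 14, -8, 12, 0]
R4 ← R4 − (2)·R3: [0, 0, 0, 0, 0, 0]
3 nonzero rows, so rank(P) = 3.
P has 6 columns; by rank–nullity, nullity = 6 − 3 = 3.

3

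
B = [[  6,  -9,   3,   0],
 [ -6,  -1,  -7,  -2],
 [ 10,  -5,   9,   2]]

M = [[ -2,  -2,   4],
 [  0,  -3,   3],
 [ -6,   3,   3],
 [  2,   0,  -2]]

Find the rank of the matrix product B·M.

2

First compute BM:
[[-30,  24,   6],
 [ 50,  -6, -44],
 [-70,  22,  48]]
Now row reduce the product.
R2 ← R2 + (5/3)·R1: [0, 34, -34]
R3 ← R3 − (7/3)·R1: [0, -34, 34]
R3 ← R3 + R2: [0, 0, 0]
2 nonzero rows, so rank(BM) = 2.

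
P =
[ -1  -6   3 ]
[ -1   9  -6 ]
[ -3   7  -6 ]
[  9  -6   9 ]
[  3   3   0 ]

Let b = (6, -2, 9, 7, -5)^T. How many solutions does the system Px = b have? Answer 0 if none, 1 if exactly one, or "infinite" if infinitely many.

Row reduce the augmented matrix [P | b].
R2 ← R2 − R1: [0, 15, -9, -8]
R3 ← R3 − (3)·R1: [0, 25, -15, -9]
R4 ← R4 + (9)·R1: [0, -60, 36, 61]
R5 ← R5 + (3)·R1: [0, -15, 9, 13]
R3 ← R3 − (5/3)·R2: [0, 0, 0, 13/3]
R4 ← R4 + (4)·R2: [0, 0, 0, 29]
R5 ← R5 + R2: [0, 0, 0, 5]
R4 ← R4 − (87/13)·R3: [0, 0, 0, 0]
R5 ← R5 − (15/13)·R3: [0, 0, 0, 0]
The echelon form has 3 nonzero rows; the last pivot sits in the augmented column, so rank(P) = 2 but rank([P|b]) = 3.
Since the ranks differ, the system is inconsistent.
It has no solutions.

0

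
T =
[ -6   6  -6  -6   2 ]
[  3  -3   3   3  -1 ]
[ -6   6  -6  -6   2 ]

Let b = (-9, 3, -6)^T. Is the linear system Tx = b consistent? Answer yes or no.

Row reduce the augmented matrix [T | b].
R2 ← R2 + (1/2)·R1: [0, 0, 0, 0, 0, -3/2]
R3 ← R3 − R1: [0, 0, 0, 0, 0, 3]
R3 ← R3 + (2)·R2: [0, 0, 0, 0, 0, 0]
The echelon form has 2 nonzero rows; the last pivot sits in the augmented column, so rank(T) = 1 but rank([T|b]) = 2.
Since the ranks differ, the system is inconsistent.

no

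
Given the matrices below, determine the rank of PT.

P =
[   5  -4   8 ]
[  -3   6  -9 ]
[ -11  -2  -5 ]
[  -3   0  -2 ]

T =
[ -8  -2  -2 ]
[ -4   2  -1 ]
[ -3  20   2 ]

First compute PT:
[[-48, 142,  10],
 [ 27, -162, -18],
 [111, -82,  14],
 [ 30, -34,   2]]
Now row reduce the product.
R2 ← R2 + (9/16)·R1: [0, -657/8, -99/8]
R3 ← R3 + (37/16)·R1: [0, 1971/8, 297/8]
R4 ← R4 + (5/8)·R1: [0, 219/4, 33/4]
R3 ← R3 + (3)·R2: [0, 0, 0]
R4 ← R4 + (2/3)·R2: [0, 0, 0]
2 nonzero rows, so rank(PT) = 2.

2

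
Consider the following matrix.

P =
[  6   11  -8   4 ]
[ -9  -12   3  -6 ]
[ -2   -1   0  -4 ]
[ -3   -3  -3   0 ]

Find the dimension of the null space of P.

Row reduce to echelon form.
R2 ← R2 + (3/2)·R1: [0, 9/2, -9, 0]
R3 ← R3 + (1/3)·R1: [0, 8/3, -8/3, -8/3]
R4 ← R4 + (1/2)·R1: [0, 5/2, -7, 2]
R3 ← R3 − (16/27)·R2: [0, 0, 8/3, -8/3]
R4 ← R4 − (5/9)·R2: [0, 0, -2, 2]
R4 ← R4 + (3/4)·R3: [0, 0, 0, 0]
3 nonzero rows, so rank(P) = 3.
P has 4 columns; by rank–nullity, nullity = 4 − 3 = 1.

1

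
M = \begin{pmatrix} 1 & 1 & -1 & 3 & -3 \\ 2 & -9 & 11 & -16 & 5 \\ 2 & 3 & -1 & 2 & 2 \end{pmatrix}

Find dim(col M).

Row reduce to echelon form.
R2 ← R2 − (2)·R1: [0, -11, 13, -22, 11]
R3 ← R3 − (2)·R1: [0, 1, 1, -4, 8]
R3 ← R3 + (1/11)·R2: [0, 0, 24/11, -6, 9]
Echelon form has 3 nonzero rows, so rank(M) = 3.
The column space has dimension equal to the rank: 3.

3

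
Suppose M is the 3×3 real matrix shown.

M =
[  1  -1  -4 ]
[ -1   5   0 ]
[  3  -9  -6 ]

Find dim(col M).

Row reduce to echelon form.
R2 ← R2 + R1: [0, 4, -4]
R3 ← R3 − (3)·R1: [0, -6, 6]
R3 ← R3 + (3/2)·R2: [0, 0, 0]
Echelon form has 2 nonzero rows, so rank(M) = 2.
The column space has dimension equal to the rank: 2.

2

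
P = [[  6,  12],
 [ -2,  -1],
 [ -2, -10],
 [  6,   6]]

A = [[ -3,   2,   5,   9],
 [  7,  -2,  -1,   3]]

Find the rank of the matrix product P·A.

2

First compute PA:
[[ 66, -12,  18,  90],
 [ -1,  -2,  -9, -21],
 [-64,  16,   0, -48],
 [ 24,   0,  24,  72]]
Now row reduce the product.
R2 ← R2 + (1/66)·R1: [0, -24/11, -96/11, -216/11]
R3 ← R3 + (32/33)·R1: [0, 48/11, 192/11, 432/11]
R4 ← R4 − (4/11)·R1: [0, 48/11, 192/11, 432/11]
R3 ← R3 + (2)·R2: [0, 0, 0, 0]
R4 ← R4 + (2)·R2: [0, 0, 0, 0]
2 nonzero rows, so rank(PA) = 2.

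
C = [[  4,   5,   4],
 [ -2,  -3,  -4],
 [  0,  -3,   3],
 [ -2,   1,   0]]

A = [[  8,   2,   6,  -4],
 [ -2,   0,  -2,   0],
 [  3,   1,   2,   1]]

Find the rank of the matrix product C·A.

3

First compute CA:
[[ 34,  12,  22, -12],
 [-22,  -8, -14,   4],
 [ 15,   3,  12,   3],
 [-18,  -4, -14,   8]]
Now row reduce the product.
R2 ← R2 + (11/17)·R1: [0, -4/17, 4/17, -64/17]
R3 ← R3 − (15/34)·R1: [0, -39/17, 39/17, 141/17]
R4 ← R4 + (9/17)·R1: [0, 40/17, -40/17, 28/17]
R3 ← R3 − (39/4)·R2: [0, 0, 0, 45]
R4 ← R4 + (10)·R2: [0, 0, 0, -36]
R4 ← R4 + (4/5)·R3: [0, 0, 0, 0]
3 nonzero rows, so rank(CA) = 3.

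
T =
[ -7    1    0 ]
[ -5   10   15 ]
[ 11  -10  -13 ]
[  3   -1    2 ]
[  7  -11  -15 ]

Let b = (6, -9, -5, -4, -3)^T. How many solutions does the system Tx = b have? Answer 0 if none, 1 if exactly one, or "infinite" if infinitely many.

Row reduce the augmented matrix [T | b].
R2 ← R2 − (5/7)·R1: [0, 65/7, 15, -93/7]
R3 ← R3 + (11/7)·R1: [0, -59/7, -13, 31/7]
R4 ← R4 + (3/7)·R1: [0, -4/7, 2, -10/7]
R5 ← R5 + R1: [0, -10, -15, 3]
R3 ← R3 + (59/65)·R2: [0, 0, 8/13, -496/65]
R4 ← R4 + (4/65)·R2: [0, 0, 38/13, -146/65]
R5 ← R5 + (14/13)·R2: [0, 0, 15/13, -147/13]
R4 ← R4 − (19/4)·R3: [0, 0, 0, 34]
R5 ← R5 − (15/8)·R3: [0, 0, 0, 3]
R5 ← R5 − (3/34)·R4: [0, 0, 0, 0]
The echelon form has 4 nonzero rows; the last pivot sits in the augmented column, so rank(T) = 3 but rank([T|b]) = 4.
Since the ranks differ, the system is inconsistent.
It has no solutions.

0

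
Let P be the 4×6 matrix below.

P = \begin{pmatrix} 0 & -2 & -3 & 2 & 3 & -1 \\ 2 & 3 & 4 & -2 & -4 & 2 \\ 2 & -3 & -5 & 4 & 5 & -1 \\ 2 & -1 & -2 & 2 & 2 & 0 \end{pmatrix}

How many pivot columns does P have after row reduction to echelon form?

2

Row reduce to echelon form.
Swap R1 ↔ R2
R3 ← R3 − R1: [0, -6, -9, 6, 9, -3]
R4 ← R4 − R1: [0, -4, -6, 4, 6, -2]
R3 ← R3 − (3)·R2: [0, 0, 0, 0, 0, 0]
R4 ← R4 − (2)·R2: [0, 0, 0, 0, 0, 0]
Echelon form has 2 nonzero rows, so rank(P) = 2.
Each nonzero row contributes one pivot column: 2 pivot columns.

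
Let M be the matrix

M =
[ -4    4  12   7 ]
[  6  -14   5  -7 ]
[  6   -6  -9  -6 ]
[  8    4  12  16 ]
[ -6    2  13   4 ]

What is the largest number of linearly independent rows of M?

Row reduce to echelon form.
R2 ← R2 + (3/2)·R1: [0, -8, 23, 7/2]
R3 ← R3 + (3/2)·R1: [0, 0, 9, 9/2]
R4 ← R4 + (2)·R1: [0, 12, 36, 30]
R5 ← R5 − (3/2)·R1: [0, -4, -5, -13/2]
R4 ← R4 + (3/2)·R2: [0, 0, 141/2, 141/4]
R5 ← R5 − (1/2)·R2: [0, 0, -33/2, -33/4]
R4 ← R4 − (47/6)·R3: [0, 0, 0, 0]
R5 ← R5 + (11/6)·R3: [0, 0, 0, 0]
Echelon form has 3 nonzero rows, so rank(M) = 3.
The rank gives the maximum number of linearly independent rows: 3.

3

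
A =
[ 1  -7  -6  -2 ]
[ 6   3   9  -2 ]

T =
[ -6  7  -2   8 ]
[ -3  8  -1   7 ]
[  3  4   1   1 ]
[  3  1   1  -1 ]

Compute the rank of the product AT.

First compute AT:
[[ -9, -75,  -3, -45],
 [-24, 100,  -8,  80]]
Now row reduce the product.
R2 ← R2 − (8/3)·R1: [0, 300, 0, 200]
2 nonzero rows, so rank(AT) = 2.

2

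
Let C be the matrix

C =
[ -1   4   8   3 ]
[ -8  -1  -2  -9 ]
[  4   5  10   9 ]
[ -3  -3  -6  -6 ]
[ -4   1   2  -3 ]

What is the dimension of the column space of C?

Row reduce to echelon form.
R2 ← R2 − (8)·R1: [0, -33, -66, -33]
R3 ← R3 + (4)·R1: [0, 21, 42, 21]
R4 ← R4 − (3)·R1: [0, -15, -30, -15]
R5 ← R5 − (4)·R1: [0, -15, -30, -15]
R3 ← R3 + (7/11)·R2: [0, 0, 0, 0]
R4 ← R4 − (5/11)·R2: [0, 0, 0, 0]
R5 ← R5 − (5/11)·R2: [0, 0, 0, 0]
Echelon form has 2 nonzero rows, so rank(C) = 2.
The column space has dimension equal to the rank: 2.

2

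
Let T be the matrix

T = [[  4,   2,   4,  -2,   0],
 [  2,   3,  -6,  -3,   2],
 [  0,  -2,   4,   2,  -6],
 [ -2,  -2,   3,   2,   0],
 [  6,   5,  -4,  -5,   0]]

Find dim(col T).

3

Row reduce to echelon form.
R2 ← R2 − (1/2)·R1: [0, 2, -8, -2, 2]
R4 ← R4 + (1/2)·R1: [0, -1, 5, 1, 0]
R5 ← R5 − (3/2)·R1: [0, 2, -10, -2, 0]
R3 ← R3 + R2: [0, 0, -4, 0, -4]
R4 ← R4 + (1/2)·R2: [0, 0, 1, 0, 1]
R5 ← R5 − R2: [0, 0, -2, 0, -2]
R4 ← R4 + (1/4)·R3: [0, 0, 0, 0, 0]
R5 ← R5 − (1/2)·R3: [0, 0, 0, 0, 0]
Echelon form has 3 nonzero rows, so rank(T) = 3.
The column space has dimension equal to the rank: 3.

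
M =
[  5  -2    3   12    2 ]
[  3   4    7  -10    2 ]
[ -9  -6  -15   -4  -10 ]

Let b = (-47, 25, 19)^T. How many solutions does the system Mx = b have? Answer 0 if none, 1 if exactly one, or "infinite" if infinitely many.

infinite

Row reduce the augmented matrix [M | b].
R2 ← R2 − (3/5)·R1: [0, 26/5, 26/5, -86/5, 4/5, 266/5]
R3 ← R3 + (9/5)·R1: [0, -48/5, -48/5, 88/5, -32/5, -328/5]
R3 ← R3 + (24/13)·R2: [0, 0, 0, -184/13, -64/13, 424/13]
The echelon form has 3 nonzero rows, and every pivot lies in the first 5 columns, so rank(M) = rank([M|b]) = 3.
The system is consistent.
rank = 3 < 5 unknowns, so there are infinitely many solutions.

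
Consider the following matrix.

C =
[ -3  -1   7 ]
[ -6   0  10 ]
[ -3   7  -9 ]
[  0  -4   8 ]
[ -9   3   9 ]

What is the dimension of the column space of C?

2

Row reduce to echelon form.
R2 ← R2 − (2)·R1: [0, 2, -4]
R3 ← R3 − R1: [0, 8, -16]
R5 ← R5 − (3)·R1: [0, 6, -12]
R3 ← R3 − (4)·R2: [0, 0, 0]
R4 ← R4 + (2)·R2: [0, 0, 0]
R5 ← R5 − (3)·R2: [0, 0, 0]
Echelon form has 2 nonzero rows, so rank(C) = 2.
The column space has dimension equal to the rank: 2.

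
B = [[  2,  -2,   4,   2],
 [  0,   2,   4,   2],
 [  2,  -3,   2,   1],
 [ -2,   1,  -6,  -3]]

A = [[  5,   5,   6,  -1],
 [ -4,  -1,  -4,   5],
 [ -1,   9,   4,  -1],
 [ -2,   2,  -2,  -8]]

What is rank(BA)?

First compute BA:
[[ 10,  52,  32, -32],
 [-16,  38,   4, -10],
 [ 18,  33,  30, -27],
 [ -2, -71, -34,  37]]
Now row reduce the product.
R2 ← R2 + (8/5)·R1: [0, 606/5, 276/5, -306/5]
R3 ← R3 − (9/5)·R1: [0, -303/5, -138/5, 153/5]
R4 ← R4 + (1/5)·R1: [0, -303/5, -138/5, 153/5]
R3 ← R3 + (1/2)·R2: [0, 0, 0, 0]
R4 ← R4 + (1/2)·R2: [0, 0, 0, 0]
2 nonzero rows, so rank(BA) = 2.

2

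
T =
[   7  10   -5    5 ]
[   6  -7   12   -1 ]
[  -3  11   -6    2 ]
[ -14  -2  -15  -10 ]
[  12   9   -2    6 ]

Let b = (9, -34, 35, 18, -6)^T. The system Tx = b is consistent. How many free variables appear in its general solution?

0

Row reduce the augmented matrix [T | b].
R2 ← R2 − (6/7)·R1: [0, -109/7, 114/7, -37/7, -292/7]
R3 ← R3 + (3/7)·R1: [0, 107/7, -57/7, 29/7, 272/7]
R4 ← R4 + (2)·R1: [0, 18, -25, 0, 36]
R5 ← R5 − (12/7)·R1: [0, -57/7, 46/7, -18/7, -150/7]
R3 ← R3 + (107/109)·R2: [0, 0, 855/109, -114/109, -228/109]
R4 ← R4 + (126/109)·R2: [0, 0, -673/109, -666/109, -1332/109]
R5 ← R5 − (57/109)·R2: [0, 0, -212/109, 21/109, 42/109]
R4 ← R4 + (673/855)·R3: [0, 0, 0, -104/15, -208/15]
R5 ← R5 + (212/855)·R3: [0, 0, 0, -1/15, -2/15]
R5 ← R5 − (1/104)·R4: [0, 0, 0, 0, 0]
The echelon form has 4 nonzero rows, and every pivot lies in the first 4 columns, so rank(T) = rank([T|b]) = 4.
The system is consistent.
Free variables = (unknowns) − (rank) = 4 − 4 = 0.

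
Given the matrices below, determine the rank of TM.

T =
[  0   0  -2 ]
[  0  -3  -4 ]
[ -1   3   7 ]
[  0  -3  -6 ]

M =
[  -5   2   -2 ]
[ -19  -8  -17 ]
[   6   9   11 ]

3

First compute TM:
[[-12, -18, -22],
 [ 33, -12,   7],
 [-10,  37,  28],
 [ 21, -30, -15]]
Now row reduce the product.
R2 ← R2 + (11/4)·R1: [0, -123/2, -107/2]
R3 ← R3 − (5/6)·R1: [0, 52, 139/3]
R4 ← R4 + (7/4)·R1: [0, -123/2, -107/2]
R3 ← R3 + (104/123)·R2: [0, 0, 45/41]
R4 ← R4 − R2: [0, 0, 0]
3 nonzero rows, so rank(TM) = 3.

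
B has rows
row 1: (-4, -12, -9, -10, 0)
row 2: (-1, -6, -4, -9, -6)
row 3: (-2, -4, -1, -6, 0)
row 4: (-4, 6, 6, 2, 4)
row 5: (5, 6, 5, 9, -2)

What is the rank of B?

Row reduce to echelon form.
R2 ← R2 − (1/4)·R1: [0, -3, -7/4, -13/2, -6]
R3 ← R3 − (1/2)·R1: [0, 2, 7/2, -1, 0]
R4 ← R4 − R1: [0, 18, 15, 12, 4]
R5 ← R5 + (5/4)·R1: [0, -9, -25/4, -7/2, -2]
R3 ← R3 + (2/3)·R2: [0, 0, 7/3, -16/3, -4]
R4 ← R4 + (6)·R2: [0, 0, 9/2, -27, -32]
R5 ← R5 − (3)·R2: [0, 0, -1, 16, 16]
R4 ← R4 − (27/14)·R3: [0, 0, 0, -117/7, -170/7]
R5 ← R5 + (3/7)·R3: [0, 0, 0, 96/7, 100/7]
R5 ← R5 + (32/39)·R4: [0, 0, 0, 0, -220/39]
Echelon form has 5 nonzero rows, so rank(B) = 5.

5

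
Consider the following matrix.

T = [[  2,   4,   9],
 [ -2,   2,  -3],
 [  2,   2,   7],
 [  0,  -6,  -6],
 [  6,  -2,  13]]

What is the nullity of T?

Row reduce to echelon form.
R2 ← R2 + R1: [0, 6, 6]
R3 ← R3 − R1: [0, -2, -2]
R5 ← R5 − (3)·R1: [0, -14, -14]
R3 ← R3 + (1/3)·R2: [0, 0, 0]
R4 ← R4 + R2: [0, 0, 0]
R5 ← R5 + (7/3)·R2: [0, 0, 0]
2 nonzero rows, so rank(T) = 2.
T has 3 columns; by rank–nullity, nullity = 3 − 2 = 1.

1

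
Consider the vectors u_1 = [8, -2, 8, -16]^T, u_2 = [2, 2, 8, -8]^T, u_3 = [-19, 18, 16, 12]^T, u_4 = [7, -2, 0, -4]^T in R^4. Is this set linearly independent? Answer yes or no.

no

Form the matrix with these vectors as rows and row reduce.
R2 ← R2 − (1/4)·R1: [0, 5/2, 6, -4]
R3 ← R3 + (19/8)·R1: [0, 53/4, 35, -26]
R4 ← R4 − (7/8)·R1: [0, -1/4, -7, 10]
R3 ← R3 − (53/10)·R2: [0, 0, 16/5, -24/5]
R4 ← R4 + (1/10)·R2: [0, 0, -32/5, 48/5]
R4 ← R4 + (2)·R3: [0, 0, 0, 0]
3 nonzero rows, so the 4 vectors span a space of dimension 3.
Since 3 < 4, the vectors are linearly dependent.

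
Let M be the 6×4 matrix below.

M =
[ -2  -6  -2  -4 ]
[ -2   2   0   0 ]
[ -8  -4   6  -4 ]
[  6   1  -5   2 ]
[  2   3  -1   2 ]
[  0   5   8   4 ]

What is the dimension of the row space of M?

3

Row reduce to echelon form.
R2 ← R2 − R1: [0, 8, 2, 4]
R3 ← R3 − (4)·R1: [0, 20, 14, 12]
R4 ← R4 + (3)·R1: [0, -17, -11, -10]
R5 ← R5 + R1: [0, -3, -3, -2]
R3 ← R3 − (5/2)·R2: [0, 0, 9, 2]
R4 ← R4 + (17/8)·R2: [0, 0, -27/4, -3/2]
R5 ← R5 + (3/8)·R2: [0, 0, -9/4, -1/2]
R6 ← R6 − (5/8)·R2: [0, 0, 27/4, 3/2]
R4 ← R4 + (3/4)·R3: [0, 0, 0, 0]
R5 ← R5 + (1/4)·R3: [0, 0, 0, 0]
R6 ← R6 − (3/4)·R3: [0, 0, 0, 0]
Echelon form has 3 nonzero rows, so rank(M) = 3.
The row space has dimension equal to the rank: 3.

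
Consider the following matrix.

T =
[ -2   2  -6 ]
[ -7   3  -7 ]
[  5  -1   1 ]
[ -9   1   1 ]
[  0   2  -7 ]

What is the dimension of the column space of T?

Row reduce to echelon form.
R2 ← R2 − (7/2)·R1: [0, -4, 14]
R3 ← R3 + (5/2)·R1: [0, 4, -14]
R4 ← R4 − (9/2)·R1: [0, -8, 28]
R3 ← R3 + R2: [0, 0, 0]
R4 ← R4 − (2)·R2: [0, 0, 0]
R5 ← R5 + (1/2)·R2: [0, 0, 0]
Echelon form has 2 nonzero rows, so rank(T) = 2.
The column space has dimension equal to the rank: 2.

2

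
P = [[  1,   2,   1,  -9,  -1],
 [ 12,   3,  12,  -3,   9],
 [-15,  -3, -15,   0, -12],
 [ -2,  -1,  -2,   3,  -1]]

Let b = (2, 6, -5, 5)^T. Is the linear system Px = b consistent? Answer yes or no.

Row reduce the augmented matrix [P | b].
R2 ← R2 − (12)·R1: [0, -21, 0, 105, 21, -18]
R3 ← R3 + (15)·R1: [0, 27, 0, -135, -27, 25]
R4 ← R4 + (2)·R1: [0, 3, 0, -15, -3, 9]
R3 ← R3 + (9/7)·R2: [0, 0, 0, 0, 0, 13/7]
R4 ← R4 + (1/7)·R2: [0, 0, 0, 0, 0, 45/7]
R4 ← R4 − (45/13)·R3: [0, 0, 0, 0, 0, 0]
The echelon form has 3 nonzero rows; the last pivot sits in the augmented column, so rank(P) = 2 but rank([P|b]) = 3.
Since the ranks differ, the system is inconsistent.

no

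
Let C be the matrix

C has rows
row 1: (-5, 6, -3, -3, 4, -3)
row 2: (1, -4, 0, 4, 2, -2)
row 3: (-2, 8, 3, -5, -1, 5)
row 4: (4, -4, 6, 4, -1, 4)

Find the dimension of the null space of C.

Row reduce to echelon form.
R2 ← R2 + (1/5)·R1: [0, -14/5, -3/5, 17/5, 14/5, -13/5]
R3 ← R3 − (2/5)·R1: [0, 28/5, 21/5, -19/5, -13/5, 31/5]
R4 ← R4 + (4/5)·R1: [0, 4/5, 18/5, 8/5, 11/5, 8/5]
R3 ← R3 + (2)·R2: [0, 0, 3, 3, 3, 1]
R4 ← R4 + (2/7)·R2: [0, 0, 24/7, 18/7, 3, 6/7]
R4 ← R4 − (8/7)·R3: [0, 0, 0, -6/7, -3/7, -2/7]
4 nonzero rows, so rank(C) = 4.
C has 6 columns; by rank–nullity, nullity = 6 − 4 = 2.

2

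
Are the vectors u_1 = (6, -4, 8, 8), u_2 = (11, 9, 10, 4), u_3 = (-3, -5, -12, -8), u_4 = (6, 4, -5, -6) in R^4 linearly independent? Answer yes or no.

Form the matrix with these vectors as rows and row reduce.
R2 ← R2 − (11/6)·R1: [0, 49/3, -14/3, -32/3]
R3 ← R3 + (1/2)·R1: [0, -7, -8, -4]
R4 ← R4 − R1: [0, 8, -13, -14]
R3 ← R3 + (3/7)·R2: [0, 0, -10, -60/7]
R4 ← R4 − (24/49)·R2: [0, 0, -75/7, -430/49]
R4 ← R4 − (15/14)·R3: [0, 0, 0, 20/49]
4 nonzero rows, so the 4 vectors span a space of dimension 4.
Since 4 = 4, the vectors are linearly independent.

yes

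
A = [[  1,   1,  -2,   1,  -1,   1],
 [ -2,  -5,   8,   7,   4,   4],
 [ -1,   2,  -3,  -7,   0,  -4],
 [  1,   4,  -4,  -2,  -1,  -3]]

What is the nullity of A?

2

Row reduce to echelon form.
R2 ← R2 + (2)·R1: [0, -3, 4, 9, 2, 6]
R3 ← R3 + R1: [0, 3, -5, -6, -1, -3]
R4 ← R4 − R1: [0, 3, -2, -3, 0, -4]
R3 ← R3 + R2: [0, 0, -1, 3, 1, 3]
R4 ← R4 + R2: [0, 0, 2, 6, 2, 2]
R4 ← R4 + (2)·R3: [0, 0, 0, 12, 4, 8]
4 nonzero rows, so rank(A) = 4.
A has 6 columns; by rank–nullity, nullity = 6 − 4 = 2.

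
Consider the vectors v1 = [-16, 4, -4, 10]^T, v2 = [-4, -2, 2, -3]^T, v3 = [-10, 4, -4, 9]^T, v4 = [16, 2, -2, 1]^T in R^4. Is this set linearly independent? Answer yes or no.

no

Form the matrix with these vectors as rows and row reduce.
R2 ← R2 − (1/4)·R1: [0, -3, 3, -11/2]
R3 ← R3 − (5/8)·R1: [0, 3/2, -3/2, 11/4]
R4 ← R4 + R1: [0, 6, -6, 11]
R3 ← R3 + (1/2)·R2: [0, 0, 0, 0]
R4 ← R4 + (2)·R2: [0, 0, 0, 0]
2 nonzero rows, so the 4 vectors span a space of dimension 2.
Since 2 < 4, the vectors are linearly dependent.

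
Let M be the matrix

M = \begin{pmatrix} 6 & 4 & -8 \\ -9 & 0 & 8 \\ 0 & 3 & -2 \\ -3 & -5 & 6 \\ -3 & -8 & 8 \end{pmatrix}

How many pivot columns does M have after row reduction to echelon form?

2

Row reduce to echelon form.
R2 ← R2 + (3/2)·R1: [0, 6, -4]
R4 ← R4 + (1/2)·R1: [0, -3, 2]
R5 ← R5 + (1/2)·R1: [0, -6, 4]
R3 ← R3 − (1/2)·R2: [0, 0, 0]
R4 ← R4 + (1/2)·R2: [0, 0, 0]
R5 ← R5 + R2: [0, 0, 0]
Echelon form has 2 nonzero rows, so rank(M) = 2.
Each nonzero row contributes one pivot column: 2 pivot columns.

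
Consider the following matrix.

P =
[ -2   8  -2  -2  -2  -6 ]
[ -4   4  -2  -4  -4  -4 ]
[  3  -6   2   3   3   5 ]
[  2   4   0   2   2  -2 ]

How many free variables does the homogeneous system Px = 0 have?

Row reduce to echelon form.
R2 ← R2 − (2)·R1: [0, -12, 2, 0, 0, 8]
R3 ← R3 + (3/2)·R1: [0, 6, -1, 0, 0, -4]
R4 ← R4 + R1: [0, 12, -2, 0, 0, -8]
R3 ← R3 + (1/2)·R2: [0, 0, 0, 0, 0, 0]
R4 ← R4 + R2: [0, 0, 0, 0, 0, 0]
2 nonzero rows, so rank(P) = 2.
P has 6 columns; by rank–nullity, nullity = 6 − 2 = 4.

4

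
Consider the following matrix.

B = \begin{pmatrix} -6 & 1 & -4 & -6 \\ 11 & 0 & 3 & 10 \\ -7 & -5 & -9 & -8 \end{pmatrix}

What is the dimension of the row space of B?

Row reduce to echelon form.
R2 ← R2 + (11/6)·R1: [0, 11/6, -13/3, -1]
R3 ← R3 − (7/6)·R1: [0, -37/6, -13/3, -1]
R3 ← R3 + (37/11)·R2: [0, 0, -208/11, -48/11]
Echelon form has 3 nonzero rows, so rank(B) = 3.
The row space has dimension equal to the rank: 3.

3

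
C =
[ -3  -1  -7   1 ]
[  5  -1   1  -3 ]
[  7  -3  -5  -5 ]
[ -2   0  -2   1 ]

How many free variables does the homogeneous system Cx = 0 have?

Row reduce to echelon form.
R2 ← R2 + (5/3)·R1: [0, -8/3, -32/3, -4/3]
R3 ← R3 + (7/3)·R1: [0, -16/3, -64/3, -8/3]
R4 ← R4 − (2/3)·R1: [0, 2/3, 8/3, 1/3]
R3 ← R3 − (2)·R2: [0, 0, 0, 0]
R4 ← R4 + (1/4)·R2: [0, 0, 0, 0]
2 nonzero rows, so rank(C) = 2.
C has 4 columns; by rank–nullity, nullity = 4 − 2 = 2.

2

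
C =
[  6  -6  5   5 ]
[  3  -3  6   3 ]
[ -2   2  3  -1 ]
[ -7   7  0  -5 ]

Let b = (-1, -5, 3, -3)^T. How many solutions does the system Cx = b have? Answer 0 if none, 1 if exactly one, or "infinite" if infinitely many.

Row reduce the augmented matrix [C | b].
R2 ← R2 − (1/2)·R1: [0, 0, 7/2, 1/2, -9/2]
R3 ← R3 + (1/3)·R1: [0, 0, 14/3, 2/3, 8/3]
R4 ← R4 + (7/6)·R1: [0, 0, 35/6, 5/6, -25/6]
R3 ← R3 − (4/3)·R2: [0, 0, 0, 0, 26/3]
R4 ← R4 − (5/3)·R2: [0, 0, 0, 0, 10/3]
R4 ← R4 − (5/13)·R3: [0, 0, 0, 0, 0]
The echelon form has 3 nonzero rows; the last pivot sits in the augmented column, so rank(C) = 2 but rank([C|b]) = 3.
Since the ranks differ, the system is inconsistent.
It has no solutions.

0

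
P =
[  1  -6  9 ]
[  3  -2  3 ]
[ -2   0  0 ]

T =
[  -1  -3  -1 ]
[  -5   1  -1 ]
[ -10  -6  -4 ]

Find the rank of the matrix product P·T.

2

First compute PT:
[[-61, -63, -31],
 [-23, -29, -13],
 [  2,   6,   2]]
Now row reduce the product.
R2 ← R2 − (23/61)·R1: [0, -320/61, -80/61]
R3 ← R3 + (2/61)·R1: [0, 240/61, 60/61]
R3 ← R3 + (3/4)·R2: [0, 0, 0]
2 nonzero rows, so rank(PT) = 2.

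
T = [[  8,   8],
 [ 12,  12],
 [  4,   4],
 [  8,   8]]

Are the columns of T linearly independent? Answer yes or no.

no

Row reduce T to echelon form.
R2 ← R2 − (3/2)·R1: [0, 0]
R3 ← R3 − (1/2)·R1: [0, 0]
R4 ← R4 − R1: [0, 0]
1 pivot among 2 columns.
Only 1 < 2 pivot columns, so the columns are linearly dependent.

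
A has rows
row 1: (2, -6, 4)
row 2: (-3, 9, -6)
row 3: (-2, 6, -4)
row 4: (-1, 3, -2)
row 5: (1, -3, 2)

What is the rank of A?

1

Row reduce to echelon form.
R2 ← R2 + (3/2)·R1: [0, 0, 0]
R3 ← R3 + R1: [0, 0, 0]
R4 ← R4 + (1/2)·R1: [0, 0, 0]
R5 ← R5 − (1/2)·R1: [0, 0, 0]
Echelon form has 1 nonzero row, so rank(A) = 1.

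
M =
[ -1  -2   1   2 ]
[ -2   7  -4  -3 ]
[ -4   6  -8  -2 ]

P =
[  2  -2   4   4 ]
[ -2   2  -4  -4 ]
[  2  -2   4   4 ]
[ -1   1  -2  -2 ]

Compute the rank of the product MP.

1

First compute MP:
[[  2,  -2,   4,   4],
 [-23,  23, -46, -46],
 [-34,  34, -68, -68]]
Now row reduce the product.
R2 ← R2 + (23/2)·R1: [0, 0, 0, 0]
R3 ← R3 + (17)·R1: [0, 0, 0, 0]
1 nonzero row, so rank(MP) = 1.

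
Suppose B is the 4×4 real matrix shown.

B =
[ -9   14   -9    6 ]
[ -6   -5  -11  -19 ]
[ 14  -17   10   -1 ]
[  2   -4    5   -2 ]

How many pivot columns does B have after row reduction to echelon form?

Row reduce to echelon form.
R2 ← R2 − (2/3)·R1: [0, -43/3, -5, -23]
R3 ← R3 + (14/9)·R1: [0, 43/9, -4, 25/3]
R4 ← R4 + (2/9)·R1: [0, -8/9, 3, -2/3]
R3 ← R3 + (1/3)·R2: [0, 0, -17/3, 2/3]
R4 ← R4 − (8/129)·R2: [0, 0, 427/129, 98/129]
R4 ← R4 + (427/731)·R3: [0, 0, 0, 840/731]
Echelon form has 4 nonzero rows, so rank(B) = 4.
Each nonzero row contributes one pivot column: 4 pivot columns.

4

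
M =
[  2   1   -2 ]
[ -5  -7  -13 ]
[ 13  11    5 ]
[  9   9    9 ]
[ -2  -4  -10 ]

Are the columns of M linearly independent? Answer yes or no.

Row reduce M to echelon form.
R2 ← R2 + (5/2)·R1: [0, -9/2, -18]
R3 ← R3 − (13/2)·R1: [0, 9/2, 18]
R4 ← R4 − (9/2)·R1: [0, 9/2, 18]
R5 ← R5 + R1: [0, -3, -12]
R3 ← R3 + R2: [0, 0, 0]
R4 ← R4 + R2: [0, 0, 0]
R5 ← R5 − (2/3)·R2: [0, 0, 0]
2 pivots among 3 columns.
Only 2 < 3 pivot columns, so the columns are linearly dependent.

no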